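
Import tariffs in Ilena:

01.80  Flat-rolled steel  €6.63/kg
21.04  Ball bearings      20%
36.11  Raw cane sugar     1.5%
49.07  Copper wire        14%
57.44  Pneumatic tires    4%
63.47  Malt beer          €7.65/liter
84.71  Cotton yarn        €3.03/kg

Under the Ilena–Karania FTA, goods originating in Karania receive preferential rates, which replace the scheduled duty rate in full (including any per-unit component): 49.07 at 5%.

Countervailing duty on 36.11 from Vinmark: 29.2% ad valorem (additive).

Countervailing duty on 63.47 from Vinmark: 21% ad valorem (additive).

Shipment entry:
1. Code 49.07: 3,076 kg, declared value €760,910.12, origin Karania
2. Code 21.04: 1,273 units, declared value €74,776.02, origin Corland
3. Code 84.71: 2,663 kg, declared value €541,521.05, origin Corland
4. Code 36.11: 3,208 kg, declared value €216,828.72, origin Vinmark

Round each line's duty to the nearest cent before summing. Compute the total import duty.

€127,636.02

Line 1 (49.07, Karania, 3,076 kg, €760,910.12):
Base rate for 49.07 is 14%.
Origin Karania qualifies under the Ilena–Karania agreement and 49.07 is covered: preferential rate 5% applies instead.
Duty = €760,910.12 × 5% = €38,045.51.
Line 2 (21.04, Corland, 1,273 units, €74,776.02):
Base rate for 21.04 is 20%.
Duty = €74,776.02 × 20% = €14,955.20.
Line 3 (84.71, Corland, 2,663 kg, €541,521.05):
Base rate for 84.71 is €3.03/kg.
Duty = 2,663 × €3.03 = €8,068.89.
Line 4 (36.11, Vinmark, 3,208 kg, €216,828.72):
Base rate for 36.11 is 1.5%.
Additional duty on 36.11 from Vinmark: +29.2%. Applied ad valorem rate: 1.5% + 29.2% = 30.7%.
Duty = €216,828.72 × 30.7% = €66,566.42.
Total = €38,045.51 + €14,955.20 + €8,068.89 + €66,566.42 = €127,636.02.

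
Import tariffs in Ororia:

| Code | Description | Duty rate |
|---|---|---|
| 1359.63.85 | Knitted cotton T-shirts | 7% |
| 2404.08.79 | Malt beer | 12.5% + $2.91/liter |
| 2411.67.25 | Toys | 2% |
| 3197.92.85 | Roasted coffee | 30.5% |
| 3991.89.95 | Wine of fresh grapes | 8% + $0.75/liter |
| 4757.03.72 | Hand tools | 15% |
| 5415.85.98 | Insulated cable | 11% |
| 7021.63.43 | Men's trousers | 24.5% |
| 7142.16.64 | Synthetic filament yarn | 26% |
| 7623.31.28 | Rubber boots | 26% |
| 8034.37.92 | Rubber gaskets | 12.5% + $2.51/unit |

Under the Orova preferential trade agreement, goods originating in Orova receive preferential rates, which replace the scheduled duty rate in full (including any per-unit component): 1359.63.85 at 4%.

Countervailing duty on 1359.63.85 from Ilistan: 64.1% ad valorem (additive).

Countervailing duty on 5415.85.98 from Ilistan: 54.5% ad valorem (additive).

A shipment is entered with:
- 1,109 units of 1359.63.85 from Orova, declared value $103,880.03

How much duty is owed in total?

Line 1 (1359.63.85, Orova, 1,109 units, $103,880.03):
Base rate for 1359.63.85 is 7%.
Origin Orova qualifies under the Ororia–Orova agreement and 1359.63.85 is covered: preferential rate 4% applies instead.
The additional-duty order on 1359.63.85 targets Ilistan, not Orova; it does not apply.
Duty = $103,880.03 × 4% = $4,155.20.

$4,155.20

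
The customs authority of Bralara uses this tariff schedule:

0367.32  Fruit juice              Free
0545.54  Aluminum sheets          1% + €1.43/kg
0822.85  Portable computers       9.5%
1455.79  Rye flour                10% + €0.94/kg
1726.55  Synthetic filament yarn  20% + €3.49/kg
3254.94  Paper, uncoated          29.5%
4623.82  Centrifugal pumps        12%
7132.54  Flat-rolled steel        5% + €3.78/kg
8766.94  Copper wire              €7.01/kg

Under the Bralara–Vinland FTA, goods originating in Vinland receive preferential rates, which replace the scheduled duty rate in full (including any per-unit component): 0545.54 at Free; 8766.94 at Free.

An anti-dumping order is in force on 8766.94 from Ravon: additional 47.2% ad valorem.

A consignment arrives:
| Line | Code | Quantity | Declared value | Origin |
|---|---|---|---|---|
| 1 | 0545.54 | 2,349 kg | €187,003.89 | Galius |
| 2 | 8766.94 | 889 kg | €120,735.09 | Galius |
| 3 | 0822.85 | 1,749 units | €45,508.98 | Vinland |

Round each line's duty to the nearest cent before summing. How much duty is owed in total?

€15,784.35

Line 1 (0545.54, Galius, 2,349 kg, €187,003.89):
Base rate for 0545.54 is 1% + €1.43/kg.
0545.54 has an FTA preferential rate, but origin Galius is not Vinland; base rate stands.
Duty = €187,003.89 × 1% + 2,349 × €1.43 = €5,229.11.
Line 2 (8766.94, Galius, 889 kg, €120,735.09):
Base rate for 8766.94 is €7.01/kg.
8766.94 has an FTA preferential rate, but origin Galius is not Vinland; base rate stands.
The additional-duty order on 8766.94 targets Ravon, not Galius; it does not apply.
Duty = 889 × €7.01 = €6,231.89.
Line 3 (0822.85, Vinland, 1,749 units, €45,508.98):
Base rate for 0822.85 is 9.5%.
Origin Vinland is the FTA partner but 0822.85 is not on the preference list; base rate stands.
Duty = €45,508.98 × 9.5% = €4,323.35.
Total = €5,229.11 + €6,231.89 + €4,323.35 = €15,784.35.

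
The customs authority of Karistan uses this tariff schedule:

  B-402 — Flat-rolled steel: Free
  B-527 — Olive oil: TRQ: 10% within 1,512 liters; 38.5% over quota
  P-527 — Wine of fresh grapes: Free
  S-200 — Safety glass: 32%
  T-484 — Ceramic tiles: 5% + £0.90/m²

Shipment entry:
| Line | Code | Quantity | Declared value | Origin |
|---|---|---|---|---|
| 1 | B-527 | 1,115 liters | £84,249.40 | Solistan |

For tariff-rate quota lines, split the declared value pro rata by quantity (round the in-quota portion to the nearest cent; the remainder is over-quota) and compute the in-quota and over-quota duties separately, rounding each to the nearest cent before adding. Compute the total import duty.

£8,424.94

Line 1 (B-527, Solistan, 1,115 liters, £84,249.40):
Code B-527 is under a tariff-rate quota (threshold 1,512 liters). Quantity 1,115 liters is within the quota, so the in-quota rate 10% applies to the full value.
Duty = £84,249.40 × 10% = £8,424.94.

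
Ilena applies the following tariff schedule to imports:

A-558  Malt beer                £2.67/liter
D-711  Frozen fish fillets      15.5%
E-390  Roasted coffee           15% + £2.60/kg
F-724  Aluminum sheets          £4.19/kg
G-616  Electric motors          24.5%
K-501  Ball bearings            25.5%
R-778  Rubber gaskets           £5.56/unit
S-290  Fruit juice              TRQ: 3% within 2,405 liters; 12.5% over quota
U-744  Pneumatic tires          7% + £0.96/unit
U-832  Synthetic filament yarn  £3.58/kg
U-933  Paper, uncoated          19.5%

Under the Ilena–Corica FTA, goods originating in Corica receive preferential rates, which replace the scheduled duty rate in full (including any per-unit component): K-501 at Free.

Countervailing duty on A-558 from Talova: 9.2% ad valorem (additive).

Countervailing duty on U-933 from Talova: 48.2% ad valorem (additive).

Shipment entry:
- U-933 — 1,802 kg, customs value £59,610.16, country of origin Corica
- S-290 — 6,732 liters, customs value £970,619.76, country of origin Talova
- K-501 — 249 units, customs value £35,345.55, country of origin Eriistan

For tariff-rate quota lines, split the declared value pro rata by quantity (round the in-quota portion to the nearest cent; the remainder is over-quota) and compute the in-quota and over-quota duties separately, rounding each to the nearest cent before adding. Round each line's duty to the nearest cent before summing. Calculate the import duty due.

Line 1 (U-933, Corica, 1,802 kg, £59,610.16):
Base rate for U-933 is 19.5%.
Origin Corica is the FTA partner but U-933 is not on the preference list; base rate stands.
The additional-duty order on U-933 targets Talova, not Corica; it does not apply.
Duty = £59,610.16 × 19.5% = £11,623.98.
Line 2 (S-290, Talova, 6,732 liters, £970,619.76):
Code S-290 is under a tariff-rate quota (threshold 2,405 liters). In-quota: 2,405 liters at 3%; over-quota: 4,327 liters at 12.5%.
Pro-rata value split: in-quota = £970,619.76 × 2,405/6,732 = £346,752.90; over-quota = £970,619.76 − £346,752.90 = £623,866.86.
In-quota duty = £346,752.90 × 3% = £10,402.59. Over-quota duty = £623,866.86 × 12.5% = £77,983.36.
Line duty = £10,402.59 + £77,983.36 = £88,385.95.
Line 3 (K-501, Eriistan, 249 units, £35,345.55):
Base rate for K-501 is 25.5%.
K-501 has an FTA preferential rate, but origin Eriistan is not Corica; base rate stands.
Duty = £35,345.55 × 25.5% = £9,013.12.
Total = £11,623.98 + £88,385.95 + £9,013.12 = £109,023.05.

£109,023.05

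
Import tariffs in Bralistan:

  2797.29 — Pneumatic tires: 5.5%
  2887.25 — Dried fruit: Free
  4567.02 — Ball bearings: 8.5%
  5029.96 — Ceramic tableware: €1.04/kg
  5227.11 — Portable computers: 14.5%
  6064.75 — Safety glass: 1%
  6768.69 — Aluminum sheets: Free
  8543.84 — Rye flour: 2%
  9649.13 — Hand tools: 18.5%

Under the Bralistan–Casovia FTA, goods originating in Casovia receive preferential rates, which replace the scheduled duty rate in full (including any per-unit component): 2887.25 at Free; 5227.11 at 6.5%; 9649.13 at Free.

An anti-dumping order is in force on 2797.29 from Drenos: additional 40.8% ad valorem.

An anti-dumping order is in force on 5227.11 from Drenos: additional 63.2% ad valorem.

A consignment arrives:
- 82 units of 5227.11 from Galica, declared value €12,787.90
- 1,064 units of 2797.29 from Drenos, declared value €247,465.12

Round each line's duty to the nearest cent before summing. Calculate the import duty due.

Line 1 (5227.11, Galica, 82 units, €12,787.90):
Base rate for 5227.11 is 14.5%.
5227.11 has an FTA preferential rate, but origin Galica is not Casovia; base rate stands.
The additional-duty order on 5227.11 targets Drenos, not Galica; it does not apply.
Duty = €12,787.90 × 14.5% = €1,854.25.
Line 2 (2797.29, Drenos, 1,064 units, €247,465.12):
Base rate for 2797.29 is 5.5%.
Additional duty on 2797.29 from Drenos: +40.8%. Applied ad valorem rate: 5.5% + 40.8% = 46.3%.
Duty = €247,465.12 × 46.3% = €114,576.35.
Total = €1,854.25 + €114,576.35 = €116,430.60.

€116,430.60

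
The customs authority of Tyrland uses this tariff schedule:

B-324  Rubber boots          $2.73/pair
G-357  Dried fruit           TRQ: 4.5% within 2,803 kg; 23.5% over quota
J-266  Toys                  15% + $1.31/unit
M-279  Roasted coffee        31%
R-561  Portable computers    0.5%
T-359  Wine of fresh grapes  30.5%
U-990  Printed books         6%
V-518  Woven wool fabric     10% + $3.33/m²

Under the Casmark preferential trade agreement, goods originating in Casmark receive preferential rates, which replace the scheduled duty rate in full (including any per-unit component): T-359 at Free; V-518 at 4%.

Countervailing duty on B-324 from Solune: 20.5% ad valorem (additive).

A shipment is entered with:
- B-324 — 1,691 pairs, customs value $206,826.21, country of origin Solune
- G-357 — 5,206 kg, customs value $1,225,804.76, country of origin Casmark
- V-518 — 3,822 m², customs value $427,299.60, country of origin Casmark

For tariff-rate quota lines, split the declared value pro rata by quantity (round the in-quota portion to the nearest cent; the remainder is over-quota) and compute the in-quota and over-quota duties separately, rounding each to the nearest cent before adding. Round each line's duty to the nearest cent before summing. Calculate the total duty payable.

Line 1 (B-324, Solune, 1,691 pairs, $206,826.21):
Base rate for B-324 is $2.73/pair.
Additional duty on B-324 from Solune: +20.5% ad valorem. Applied ad valorem rate = 20.5%.
Duty = $206,826.21 × 20.5% + 1,691 × $2.73 = $47,015.80.
Line 2 (G-357, Casmark, 5,206 kg, $1,225,804.76):
Code G-357 is under a tariff-rate quota (threshold 2,803 kg). In-quota: 2,803 kg at 4.5%; over-quota: 2,403 kg at 23.5%.
Pro-rata value split: in-quota = $1,225,804.76 × 2,803/5,206 = $659,994.38; over-quota = $1,225,804.76 − $659,994.38 = $565,810.38.
In-quota duty = $659,994.38 × 4.5% = $29,699.75. Over-quota duty = $565,810.38 × 23.5% = $132,965.44.
Line duty = $29,699.75 + $132,965.44 = $162,665.19.
Line 3 (V-518, Casmark, 3,822 m², $427,299.60):
Base rate for V-518 is 10% + $3.33/m².
Origin Casmark qualifies under the Tyrland–Casmark agreement and V-518 is covered: preferential rate 4% applies instead.
Duty = $427,299.60 × 4% = $17,091.98.
Total = $47,015.80 + $162,665.19 + $17,091.98 = $226,772.97.

$226,772.97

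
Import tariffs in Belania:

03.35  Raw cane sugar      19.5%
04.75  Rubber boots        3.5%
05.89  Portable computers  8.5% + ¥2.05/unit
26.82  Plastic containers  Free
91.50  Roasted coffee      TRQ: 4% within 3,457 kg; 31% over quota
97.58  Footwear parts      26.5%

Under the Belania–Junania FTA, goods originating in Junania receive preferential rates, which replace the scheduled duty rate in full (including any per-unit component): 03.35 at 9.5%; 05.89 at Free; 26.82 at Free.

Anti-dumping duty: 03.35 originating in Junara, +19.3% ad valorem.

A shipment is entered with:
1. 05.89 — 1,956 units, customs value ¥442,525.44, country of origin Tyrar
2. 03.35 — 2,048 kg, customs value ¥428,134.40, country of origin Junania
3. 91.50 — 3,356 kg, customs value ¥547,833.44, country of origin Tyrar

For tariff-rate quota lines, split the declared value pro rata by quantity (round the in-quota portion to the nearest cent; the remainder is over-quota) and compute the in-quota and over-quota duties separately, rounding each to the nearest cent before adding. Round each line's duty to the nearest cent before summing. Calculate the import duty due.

¥104,210.57

Line 1 (05.89, Tyrar, 1,956 units, ¥442,525.44):
Base rate for 05.89 is 8.5% + ¥2.05/unit.
05.89 has an FTA preferential rate, but origin Tyrar is not Junania; base rate stands.
Duty = ¥442,525.44 × 8.5% + 1,956 × ¥2.05 = ¥41,624.46.
Line 2 (03.35, Junania, 2,048 kg, ¥428,134.40):
Base rate for 03.35 is 19.5%.
Origin Junania qualifies under the Belania–Junania agreement and 03.35 is covered: preferential rate 9.5% applies instead.
The additional-duty order on 03.35 targets Junara, not Junania; it does not apply.
Duty = ¥428,134.40 × 9.5% = ¥40,672.77.
Line 3 (91.50, Tyrar, 3,356 kg, ¥547,833.44):
Code 91.50 is under a tariff-rate quota (threshold 3,457 kg). Quantity 3,356 kg is within the quota, so the in-quota rate 4% applies to the full value.
Duty = ¥547,833.44 × 4% = ¥21,913.34.
Total = ¥41,624.46 + ¥40,672.77 + ¥21,913.34 = ¥104,210.57.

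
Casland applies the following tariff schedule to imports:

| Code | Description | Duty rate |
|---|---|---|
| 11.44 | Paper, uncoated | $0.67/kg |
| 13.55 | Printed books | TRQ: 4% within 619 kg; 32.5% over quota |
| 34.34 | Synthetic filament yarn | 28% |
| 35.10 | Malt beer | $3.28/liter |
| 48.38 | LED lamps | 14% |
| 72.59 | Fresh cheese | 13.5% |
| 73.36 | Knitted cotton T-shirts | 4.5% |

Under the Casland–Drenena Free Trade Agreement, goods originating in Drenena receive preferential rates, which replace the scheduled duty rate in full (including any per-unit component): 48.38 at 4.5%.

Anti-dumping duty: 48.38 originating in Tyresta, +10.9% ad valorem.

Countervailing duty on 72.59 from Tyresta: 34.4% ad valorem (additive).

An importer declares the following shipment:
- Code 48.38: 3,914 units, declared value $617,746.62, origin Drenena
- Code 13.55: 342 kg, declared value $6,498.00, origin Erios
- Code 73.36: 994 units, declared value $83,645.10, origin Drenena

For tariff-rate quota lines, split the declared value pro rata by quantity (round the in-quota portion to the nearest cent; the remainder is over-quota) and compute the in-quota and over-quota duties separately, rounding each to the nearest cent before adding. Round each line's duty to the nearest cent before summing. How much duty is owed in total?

Line 1 (48.38, Drenena, 3,914 units, $617,746.62):
Base rate for 48.38 is 14%.
Origin Drenena qualifies under the Casland–Drenena agreement and 48.38 is covered: preferential rate 4.5% applies instead.
The additional-duty order on 48.38 targets Tyresta, not Drenena; it does not apply.
Duty = $617,746.62 × 4.5% = $27,798.60.
Line 2 (13.55, Erios, 342 kg, $6,498.00):
Code 13.55 is under a tariff-rate quota (threshold 619 kg). Quantity 342 kg is within the quota, so the in-quota rate 4% applies to the full value.
Duty = $6,498.00 × 4% = $259.92.
Line 3 (73.36, Drenena, 994 units, $83,645.10):
Base rate for 73.36 is 4.5%.
Origin Drenena is the FTA partner but 73.36 is not on the preference list; base rate stands.
Duty = $83,645.10 × 4.5% = $3,764.03.
Total = $27,798.60 + $259.92 + $3,764.03 = $31,822.55.

$31,822.55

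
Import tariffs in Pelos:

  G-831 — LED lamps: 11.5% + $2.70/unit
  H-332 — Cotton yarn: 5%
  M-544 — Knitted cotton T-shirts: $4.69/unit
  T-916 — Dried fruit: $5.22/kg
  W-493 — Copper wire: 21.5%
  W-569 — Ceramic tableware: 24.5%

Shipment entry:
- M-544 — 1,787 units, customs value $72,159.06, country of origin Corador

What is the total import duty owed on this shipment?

Line 1 (M-544, Corador, 1,787 units, $72,159.06):
Base rate for M-544 is $4.69/unit.
Duty = 1,787 × $4.69 = $8,381.03.

$8,381.03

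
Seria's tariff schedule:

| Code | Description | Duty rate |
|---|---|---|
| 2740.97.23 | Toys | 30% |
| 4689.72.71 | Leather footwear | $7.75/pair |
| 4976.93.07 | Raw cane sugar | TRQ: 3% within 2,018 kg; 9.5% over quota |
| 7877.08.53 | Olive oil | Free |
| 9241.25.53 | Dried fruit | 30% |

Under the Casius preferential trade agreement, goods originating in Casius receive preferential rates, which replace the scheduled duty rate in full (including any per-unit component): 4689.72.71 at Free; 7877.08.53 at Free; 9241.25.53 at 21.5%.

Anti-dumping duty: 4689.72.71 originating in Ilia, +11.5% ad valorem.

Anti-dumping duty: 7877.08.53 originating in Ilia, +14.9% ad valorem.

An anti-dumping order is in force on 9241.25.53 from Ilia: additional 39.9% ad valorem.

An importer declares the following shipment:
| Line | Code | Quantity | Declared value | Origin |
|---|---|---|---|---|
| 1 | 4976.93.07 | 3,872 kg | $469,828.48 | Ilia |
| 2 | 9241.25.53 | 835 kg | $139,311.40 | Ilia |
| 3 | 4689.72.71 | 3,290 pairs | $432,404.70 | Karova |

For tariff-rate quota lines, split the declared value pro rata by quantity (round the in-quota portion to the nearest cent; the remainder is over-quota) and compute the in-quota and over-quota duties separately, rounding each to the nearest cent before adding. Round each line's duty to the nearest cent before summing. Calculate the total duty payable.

Line 1 (4976.93.07, Ilia, 3,872 kg, $469,828.48):
Code 4976.93.07 is under a tariff-rate quota (threshold 2,018 kg). In-quota: 2,018 kg at 3%; over-quota: 1,854 kg at 9.5%.
Pro-rata value split: in-quota = $469,828.48 × 2,018/3,872 = $244,864.12; over-quota = $469,828.48 − $244,864.12 = $224,964.36.
In-quota duty = $244,864.12 × 3% = $7,345.92. Over-quota duty = $224,964.36 × 9.5% = $21,371.61.
Line duty = $7,345.92 + $21,371.61 = $28,717.53.
Line 2 (9241.25.53, Ilia, 835 kg, $139,311.40):
Base rate for 9241.25.53 is 30%.
9241.25.53 has an FTA preferential rate, but origin Ilia is not Casius; base rate stands.
Additional duty on 9241.25.53 from Ilia: +39.9%. Applied ad valorem rate: 30% + 39.9% = 69.9%.
Duty = $139,311.40 × 69.9% = $97,378.67.
Line 3 (4689.72.71, Karova, 3,290 pairs, $432,404.70):
Base rate for 4689.72.71 is $7.75/pair.
4689.72.71 has an FTA preferential rate, but origin Karova is not Casius; base rate stands.
The additional-duty order on 4689.72.71 targets Ilia, not Karova; it does not apply.
Duty = 3,290 × $7.75 = $25,497.50.
Total = $28,717.53 + $97,378.67 + $25,497.50 = $151,593.70.

$151,593.70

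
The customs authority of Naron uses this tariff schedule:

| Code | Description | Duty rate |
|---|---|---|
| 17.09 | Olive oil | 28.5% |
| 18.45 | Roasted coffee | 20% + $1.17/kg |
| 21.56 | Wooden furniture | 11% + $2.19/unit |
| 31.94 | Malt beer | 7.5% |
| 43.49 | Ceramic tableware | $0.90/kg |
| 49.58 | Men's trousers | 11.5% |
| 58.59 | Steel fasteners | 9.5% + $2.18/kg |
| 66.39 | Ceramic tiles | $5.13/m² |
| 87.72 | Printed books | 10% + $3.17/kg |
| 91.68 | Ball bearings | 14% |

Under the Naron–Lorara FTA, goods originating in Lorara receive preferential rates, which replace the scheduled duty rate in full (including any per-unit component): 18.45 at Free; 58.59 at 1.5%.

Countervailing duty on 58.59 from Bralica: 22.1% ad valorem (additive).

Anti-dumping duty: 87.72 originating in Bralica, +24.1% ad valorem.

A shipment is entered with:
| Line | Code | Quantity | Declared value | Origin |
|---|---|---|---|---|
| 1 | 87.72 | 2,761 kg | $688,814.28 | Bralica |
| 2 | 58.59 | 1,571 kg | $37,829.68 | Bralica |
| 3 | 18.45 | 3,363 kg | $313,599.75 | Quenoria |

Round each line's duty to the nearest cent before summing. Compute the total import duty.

$325,671.66

Line 1 (87.72, Bralica, 2,761 kg, $688,814.28):
Base rate for 87.72 is 10% + $3.17/kg.
Additional duty on 87.72 from Bralica: +24.1%. Applied ad valorem rate: 10% + 24.1% = 34.1%.
Duty = $688,814.28 × 34.1% + 2,761 × $3.17 = $243,638.04.
Line 2 (58.59, Bralica, 1,571 kg, $37,829.68):
Base rate for 58.59 is 9.5% + $2.18/kg.
58.59 has an FTA preferential rate, but origin Bralica is not Lorara; base rate stands.
Additional duty on 58.59 from Bralica: +22.1%. Applied ad valorem rate: 9.5% + 22.1% = 31.6%.
Duty = $37,829.68 × 31.6% + 1,571 × $2.18 = $15,378.96.
Line 3 (18.45, Quenoria, 3,363 kg, $313,599.75):
Base rate for 18.45 is 20% + $1.17/kg.
18.45 has an FTA preferential rate, but origin Quenoria is not Lorara; base rate stands.
Duty = $313,599.75 × 20% + 3,363 × $1.17 = $66,654.66.
Total = $243,638.04 + $15,378.96 + $66,654.66 = $325,671.66.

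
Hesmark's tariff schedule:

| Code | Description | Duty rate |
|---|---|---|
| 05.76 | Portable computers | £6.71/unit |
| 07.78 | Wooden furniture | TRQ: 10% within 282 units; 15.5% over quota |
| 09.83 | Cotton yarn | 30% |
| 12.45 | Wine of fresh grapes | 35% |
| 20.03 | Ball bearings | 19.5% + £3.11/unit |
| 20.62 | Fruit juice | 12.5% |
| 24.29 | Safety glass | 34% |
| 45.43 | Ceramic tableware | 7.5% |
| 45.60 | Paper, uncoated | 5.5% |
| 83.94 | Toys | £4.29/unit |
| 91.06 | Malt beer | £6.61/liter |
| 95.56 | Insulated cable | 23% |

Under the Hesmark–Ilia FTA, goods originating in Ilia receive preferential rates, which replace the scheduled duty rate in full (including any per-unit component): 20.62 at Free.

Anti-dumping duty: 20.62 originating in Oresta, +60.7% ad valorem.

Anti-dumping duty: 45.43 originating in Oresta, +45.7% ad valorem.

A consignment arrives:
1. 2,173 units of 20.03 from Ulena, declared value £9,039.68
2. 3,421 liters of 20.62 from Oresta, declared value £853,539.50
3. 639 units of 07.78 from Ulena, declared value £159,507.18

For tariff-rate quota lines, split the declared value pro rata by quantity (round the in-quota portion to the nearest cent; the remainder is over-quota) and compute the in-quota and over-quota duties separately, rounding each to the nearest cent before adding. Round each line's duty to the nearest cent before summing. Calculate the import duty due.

Line 1 (20.03, Ulena, 2,173 units, £9,039.68):
Base rate for 20.03 is 19.5% + £3.11/unit.
Duty = £9,039.68 × 19.5% + 2,173 × £3.11 = £8,520.77.
Line 2 (20.62, Oresta, 3,421 liters, £853,539.50):
Base rate for 20.62 is 12.5%.
20.62 has an FTA preferential rate, but origin Oresta is not Ilia; base rate stands.
Additional duty on 20.62 from Oresta: +60.7%. Applied ad valorem rate: 12.5% + 60.7% = 73.2%.
Duty = £853,539.50 × 73.2% = £624,790.91.
Line 3 (07.78, Ulena, 639 units, £159,507.18):
Code 07.78 is under a tariff-rate quota (threshold 282 units). In-quota: 282 units at 10%; over-quota: 357 units at 15.5%.
Pro-rata value split: in-quota = £159,507.18 × 282/639 = £70,392.84; over-quota = £159,507.18 − £70,392.84 = £89,114.34.
In-quota duty = £70,392.84 × 10% = £7,039.28. Over-quota duty = £89,114.34 × 15.5% = £13,812.72.
Line duty = £7,039.28 + £13,812.72 = £20,852.00.
Total = £8,520.77 + £624,790.91 + £20,852.00 = £654,163.68.

£654,163.68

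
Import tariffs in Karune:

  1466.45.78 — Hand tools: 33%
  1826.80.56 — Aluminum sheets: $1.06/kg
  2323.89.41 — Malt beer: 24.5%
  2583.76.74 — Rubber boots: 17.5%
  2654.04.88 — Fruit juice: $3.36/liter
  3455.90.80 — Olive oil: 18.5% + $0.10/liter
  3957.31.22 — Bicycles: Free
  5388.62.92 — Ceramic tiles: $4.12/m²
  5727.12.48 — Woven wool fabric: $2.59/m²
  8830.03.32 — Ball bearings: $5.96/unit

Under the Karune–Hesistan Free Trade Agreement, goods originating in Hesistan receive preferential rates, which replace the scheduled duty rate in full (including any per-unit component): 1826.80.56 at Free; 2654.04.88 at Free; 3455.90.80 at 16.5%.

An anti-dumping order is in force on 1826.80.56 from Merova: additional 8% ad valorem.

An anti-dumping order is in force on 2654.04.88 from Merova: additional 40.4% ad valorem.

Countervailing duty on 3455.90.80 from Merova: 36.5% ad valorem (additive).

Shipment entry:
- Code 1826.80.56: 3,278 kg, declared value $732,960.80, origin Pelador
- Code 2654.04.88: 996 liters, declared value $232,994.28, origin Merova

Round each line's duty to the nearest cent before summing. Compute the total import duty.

$100,950.93

Line 1 (1826.80.56, Pelador, 3,278 kg, $732,960.80):
Base rate for 1826.80.56 is $1.06/kg.
1826.80.56 has an FTA preferential rate, but origin Pelador is not Hesistan; base rate stands.
The additional-duty order on 1826.80.56 targets Merova, not Pelador; it does not apply.
Duty = 3,278 × $1.06 = $3,474.68.
Line 2 (2654.04.88, Merova, 996 liters, $232,994.28):
Base rate for 2654.04.88 is $3.36/liter.
2654.04.88 has an FTA preferential rate, but origin Merova is not Hesistan; base rate stands.
Additional duty on 2654.04.88 from Merova: +40.4% ad valorem. Applied ad valorem rate = 40.4%.
Duty = $232,994.28 × 40.4% + 996 × $3.36 = $97,476.25.
Total = $3,474.68 + $97,476.25 = $100,950.93.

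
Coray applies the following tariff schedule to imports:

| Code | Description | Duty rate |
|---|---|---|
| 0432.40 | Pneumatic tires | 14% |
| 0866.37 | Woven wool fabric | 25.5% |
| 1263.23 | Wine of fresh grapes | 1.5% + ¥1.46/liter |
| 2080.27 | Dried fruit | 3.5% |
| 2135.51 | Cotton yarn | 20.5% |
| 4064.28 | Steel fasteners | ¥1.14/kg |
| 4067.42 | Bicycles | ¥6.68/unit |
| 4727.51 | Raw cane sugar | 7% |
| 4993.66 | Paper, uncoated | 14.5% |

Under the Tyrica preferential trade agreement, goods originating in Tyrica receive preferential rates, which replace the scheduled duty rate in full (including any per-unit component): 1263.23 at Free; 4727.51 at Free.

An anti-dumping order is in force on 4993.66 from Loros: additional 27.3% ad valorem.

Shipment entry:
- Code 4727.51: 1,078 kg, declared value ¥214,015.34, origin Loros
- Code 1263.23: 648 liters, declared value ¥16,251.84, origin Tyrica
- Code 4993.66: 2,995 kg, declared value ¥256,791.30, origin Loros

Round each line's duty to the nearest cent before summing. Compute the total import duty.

Line 1 (4727.51, Loros, 1,078 kg, ¥214,015.34):
Base rate for 4727.51 is 7%.
4727.51 has an FTA preferential rate, but origin Loros is not Tyrica; base rate stands.
Duty = ¥214,015.34 × 7% = ¥14,981.07.
Line 2 (1263.23, Tyrica, 648 liters, ¥16,251.84):
Base rate for 1263.23 is 1.5% + ¥1.46/liter.
Origin Tyrica qualifies under the Coray–Tyrica agreement and 1263.23 is covered: preferential rate Free applies instead.
Duty = ¥16,251.84 × 0% = ¥0.00.
Line 3 (4993.66, Loros, 2,995 kg, ¥256,791.30):
Base rate for 4993.66 is 14.5%.
Additional duty on 4993.66 from Loros: +27.3%. Applied ad valorem rate: 14.5% + 27.3% = 41.8%.
Duty = ¥256,791.30 × 41.8% = ¥107,338.76.
Total = ¥14,981.07 + ¥0.00 + ¥107,338.76 = ¥122,319.83.

¥122,319.83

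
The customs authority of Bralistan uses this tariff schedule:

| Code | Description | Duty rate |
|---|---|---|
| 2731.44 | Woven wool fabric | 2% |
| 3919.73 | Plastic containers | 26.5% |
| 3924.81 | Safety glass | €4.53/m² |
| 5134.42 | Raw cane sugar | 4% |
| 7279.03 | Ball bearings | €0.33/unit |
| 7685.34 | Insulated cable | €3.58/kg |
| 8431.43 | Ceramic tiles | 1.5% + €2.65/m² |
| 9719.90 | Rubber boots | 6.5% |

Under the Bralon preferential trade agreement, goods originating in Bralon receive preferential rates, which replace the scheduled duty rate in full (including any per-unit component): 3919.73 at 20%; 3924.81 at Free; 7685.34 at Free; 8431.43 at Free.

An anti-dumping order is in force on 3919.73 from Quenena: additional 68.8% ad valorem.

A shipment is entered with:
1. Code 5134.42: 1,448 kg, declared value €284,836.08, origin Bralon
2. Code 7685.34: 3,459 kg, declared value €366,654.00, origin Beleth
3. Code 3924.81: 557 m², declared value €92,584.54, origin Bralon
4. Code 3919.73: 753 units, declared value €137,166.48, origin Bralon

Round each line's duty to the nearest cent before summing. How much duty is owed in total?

€51,209.96

Line 1 (5134.42, Bralon, 1,448 kg, €284,836.08):
Base rate for 5134.42 is 4%.
Origin Bralon is the FTA partner but 5134.42 is not on the preference list; base rate stands.
Duty = €284,836.08 × 4% = €11,393.44.
Line 2 (7685.34, Beleth, 3,459 kg, €366,654.00):
Base rate for 7685.34 is €3.58/kg.
7685.34 has an FTA preferential rate, but origin Beleth is not Bralon; base rate stands.
Duty = 3,459 × €3.58 = €12,383.22.
Line 3 (3924.81, Bralon, 557 m², €92,584.54):
Base rate for 3924.81 is €4.53/m².
Origin Bralon qualifies under the Bralistan–Bralon agreement and 3924.81 is covered: preferential rate Free applies instead.
Duty = €92,584.54 × 0% = €0.00.
Line 4 (3919.73, Bralon, 753 units, €137,166.48):
Base rate for 3919.73 is 26.5%.
Origin Bralon qualifies under the Bralistan–Bralon agreement and 3919.73 is covered: preferential rate 20% applies instead.
The additional-duty order on 3919.73 targets Quenena, not Bralon; it does not apply.
Duty = €137,166.48 × 20% = €27,433.30.
Total = €11,393.44 + €12,383.22 + €0.00 + €27,433.30 = €51,209.96.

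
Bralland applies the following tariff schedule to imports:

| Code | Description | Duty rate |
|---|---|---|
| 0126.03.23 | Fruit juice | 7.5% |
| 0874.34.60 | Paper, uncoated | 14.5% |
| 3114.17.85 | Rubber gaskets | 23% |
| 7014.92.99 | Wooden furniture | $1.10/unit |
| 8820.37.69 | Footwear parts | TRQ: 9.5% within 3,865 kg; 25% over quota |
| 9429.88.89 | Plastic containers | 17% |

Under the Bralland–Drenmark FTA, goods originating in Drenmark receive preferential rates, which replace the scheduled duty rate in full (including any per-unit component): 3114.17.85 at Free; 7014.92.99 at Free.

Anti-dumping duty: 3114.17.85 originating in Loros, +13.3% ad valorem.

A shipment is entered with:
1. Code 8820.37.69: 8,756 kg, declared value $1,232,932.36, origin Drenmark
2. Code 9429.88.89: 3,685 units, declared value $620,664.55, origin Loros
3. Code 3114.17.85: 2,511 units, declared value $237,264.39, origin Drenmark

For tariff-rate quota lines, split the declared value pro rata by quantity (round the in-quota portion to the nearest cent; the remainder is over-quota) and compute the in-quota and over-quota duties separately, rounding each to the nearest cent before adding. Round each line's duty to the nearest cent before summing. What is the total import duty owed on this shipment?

Line 1 (8820.37.69, Drenmark, 8,756 kg, $1,232,932.36):
Code 8820.37.69 is under a tariff-rate quota (threshold 3,865 kg). In-quota: 3,865 kg at 9.5%; over-quota: 4,891 kg at 25%.
Pro-rata value split: in-quota = $1,232,932.36 × 3,865/8,756 = $544,230.65; over-quota = $1,232,932.36 − $544,230.65 = $688,701.71.
In-quota duty = $544,230.65 × 9.5% = $51,701.91. Over-quota duty = $688,701.71 × 25% = $172,175.43.
Line duty = $51,701.91 + $172,175.43 = $223,877.34.
Line 2 (9429.88.89, Loros, 3,685 units, $620,664.55):
Base rate for 9429.88.89 is 17%.
Duty = $620,664.55 × 17% = $105,512.97.
Line 3 (3114.17.85, Drenmark, 2,511 units, $237,264.39):
Base rate for 3114.17.85 is 23%.
Origin Drenmark qualifies under the Bralland–Drenmark agreement and 3114.17.85 is covered: preferential rate Free applies instead.
The additional-duty order on 3114.17.85 targets Loros, not Drenmark; it does not apply.
Duty = $237,264.39 × 0% = $0.00.
Total = $223,877.34 + $105,512.97 + $0.00 = $329,390.31.

$329,390.31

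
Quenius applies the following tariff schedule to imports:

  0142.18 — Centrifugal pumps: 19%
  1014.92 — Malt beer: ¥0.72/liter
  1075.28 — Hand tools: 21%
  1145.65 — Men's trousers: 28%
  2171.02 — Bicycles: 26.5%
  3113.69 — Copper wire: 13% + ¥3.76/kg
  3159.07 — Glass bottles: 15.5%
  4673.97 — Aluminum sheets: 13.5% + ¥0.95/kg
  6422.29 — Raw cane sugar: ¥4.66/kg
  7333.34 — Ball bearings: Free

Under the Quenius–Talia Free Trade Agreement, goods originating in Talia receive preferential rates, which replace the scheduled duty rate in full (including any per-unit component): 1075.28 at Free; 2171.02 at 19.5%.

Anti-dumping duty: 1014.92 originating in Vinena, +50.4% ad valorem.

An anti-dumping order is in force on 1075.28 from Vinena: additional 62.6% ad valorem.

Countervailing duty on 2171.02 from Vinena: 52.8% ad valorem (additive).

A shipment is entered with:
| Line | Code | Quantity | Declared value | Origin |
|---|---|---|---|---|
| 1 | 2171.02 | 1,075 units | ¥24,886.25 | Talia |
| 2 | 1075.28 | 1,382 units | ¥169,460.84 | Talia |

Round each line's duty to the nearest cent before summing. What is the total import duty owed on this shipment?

¥4,852.82

Line 1 (2171.02, Talia, 1,075 units, ¥24,886.25):
Base rate for 2171.02 is 26.5%.
Origin Talia qualifies under the Quenius–Talia agreement and 2171.02 is covered: preferential rate 19.5% applies instead.
The additional-duty order on 2171.02 targets Vinena, not Talia; it does not apply.
Duty = ¥24,886.25 × 19.5% = ¥4,852.82.
Line 2 (1075.28, Talia, 1,382 units, ¥169,460.84):
Base rate for 1075.28 is 21%.
Origin Talia qualifies under the Quenius–Talia agreement and 1075.28 is covered: preferential rate Free applies instead.
The additional-duty order on 1075.28 targets Vinena, not Talia; it does not apply.
Duty = ¥169,460.84 × 0% = ¥0.00.
Total = ¥4,852.82 + ¥0.00 = ¥4,852.82.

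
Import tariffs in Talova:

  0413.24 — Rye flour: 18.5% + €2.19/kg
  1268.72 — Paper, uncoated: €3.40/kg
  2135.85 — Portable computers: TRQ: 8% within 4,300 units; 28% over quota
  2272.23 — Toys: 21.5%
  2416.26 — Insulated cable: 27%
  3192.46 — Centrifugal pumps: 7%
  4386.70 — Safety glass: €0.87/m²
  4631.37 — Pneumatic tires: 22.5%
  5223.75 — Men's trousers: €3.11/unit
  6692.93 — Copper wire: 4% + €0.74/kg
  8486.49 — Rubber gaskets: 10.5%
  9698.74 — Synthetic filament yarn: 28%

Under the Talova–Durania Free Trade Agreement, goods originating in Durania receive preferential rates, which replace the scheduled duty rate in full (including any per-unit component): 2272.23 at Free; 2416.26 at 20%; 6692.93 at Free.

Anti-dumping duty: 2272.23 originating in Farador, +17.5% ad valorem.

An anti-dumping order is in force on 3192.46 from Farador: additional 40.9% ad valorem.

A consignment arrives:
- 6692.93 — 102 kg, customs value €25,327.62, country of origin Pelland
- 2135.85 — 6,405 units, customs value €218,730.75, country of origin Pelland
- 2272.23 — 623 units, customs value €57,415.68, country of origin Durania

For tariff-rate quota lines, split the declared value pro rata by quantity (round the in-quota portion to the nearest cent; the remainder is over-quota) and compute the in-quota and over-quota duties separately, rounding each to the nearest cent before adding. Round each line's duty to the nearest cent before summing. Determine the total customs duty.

€32,964.19

Line 1 (6692.93, Pelland, 102 kg, €25,327.62):
Base rate for 6692.93 is 4% + €0.74/kg.
6692.93 has an FTA preferential rate, but origin Pelland is not Durania; base rate stands.
Duty = €25,327.62 × 4% + 102 × €0.74 = €1,088.58.
Line 2 (2135.85, Pelland, 6,405 units, €218,730.75):
Code 2135.85 is under a tariff-rate quota (threshold 4,300 units). In-quota: 4,300 units at 8%; over-quota: 2,105 units at 28%.
Pro-rata value split: in-quota = €218,730.75 × 4,300/6,405 = €146,845.00; over-quota = €218,730.75 − €146,845.00 = €71,885.75.
In-quota duty = €146,845.00 × 8% = €11,747.60. Over-quota duty = €71,885.75 × 28% = €20,128.01.
Line duty = €11,747.60 + €20,128.01 = €31,875.61.
Line 3 (2272.23, Durania, 623 units, €57,415.68):
Base rate for 2272.23 is 21.5%.
Origin Durania qualifies under the Talova–Durania agreement and 2272.23 is covered: preferential rate Free applies instead.
The additional-duty order on 2272.23 targets Farador, not Durania; it does not apply.
Duty = €57,415.68 × 0% = €0.00.
Total = €1,088.58 + €31,875.61 + €0.00 = €32,964.19.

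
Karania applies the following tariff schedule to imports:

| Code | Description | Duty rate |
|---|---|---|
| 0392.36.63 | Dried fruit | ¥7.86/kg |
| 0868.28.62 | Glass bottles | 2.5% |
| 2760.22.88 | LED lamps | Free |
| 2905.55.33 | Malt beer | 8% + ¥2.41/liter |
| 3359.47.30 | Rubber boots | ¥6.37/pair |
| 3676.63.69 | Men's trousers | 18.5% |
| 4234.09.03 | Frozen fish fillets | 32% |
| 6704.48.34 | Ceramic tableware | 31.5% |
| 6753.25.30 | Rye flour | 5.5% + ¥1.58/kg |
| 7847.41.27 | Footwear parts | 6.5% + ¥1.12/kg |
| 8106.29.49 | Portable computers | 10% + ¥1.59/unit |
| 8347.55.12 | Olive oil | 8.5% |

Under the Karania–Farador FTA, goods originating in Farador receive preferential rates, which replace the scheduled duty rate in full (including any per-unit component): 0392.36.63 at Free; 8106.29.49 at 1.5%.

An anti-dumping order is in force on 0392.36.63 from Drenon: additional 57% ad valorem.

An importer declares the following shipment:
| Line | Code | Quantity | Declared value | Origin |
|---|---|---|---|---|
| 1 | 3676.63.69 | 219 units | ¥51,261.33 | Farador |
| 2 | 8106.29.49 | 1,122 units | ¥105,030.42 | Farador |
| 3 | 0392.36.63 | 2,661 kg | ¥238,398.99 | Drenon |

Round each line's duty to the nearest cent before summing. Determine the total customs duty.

Line 1 (3676.63.69, Farador, 219 units, ¥51,261.33):
Base rate for 3676.63.69 is 18.5%.
Origin Farador is the FTA partner but 3676.63.69 is not on the preference list; base rate stands.
Duty = ¥51,261.33 × 18.5% = ¥9,483.35.
Line 2 (8106.29.49, Farador, 1,122 units, ¥105,030.42):
Base rate for 8106.29.49 is 10% + ¥1.59/unit.
Origin Farador qualifies under the Karania–Farador agreement and 8106.29.49 is covered: preferential rate 1.5% applies instead.
Duty = ¥105,030.42 × 1.5% = ¥1,575.46.
Line 3 (0392.36.63, Drenon, 2,661 kg, ¥238,398.99):
Base rate for 0392.36.63 is ¥7.86/kg.
0392.36.63 has an FTA preferential rate, but origin Drenon is not Farador; base rate stands.
Additional duty on 0392.36.63 from Drenon: +57% ad valorem. Applied ad valorem rate = 57%.
Duty = ¥238,398.99 × 57% + 2,661 × ¥7.86 = ¥156,802.88.
Total = ¥9,483.35 + ¥1,575.46 + ¥156,802.88 = ¥167,861.69.

¥167,861.69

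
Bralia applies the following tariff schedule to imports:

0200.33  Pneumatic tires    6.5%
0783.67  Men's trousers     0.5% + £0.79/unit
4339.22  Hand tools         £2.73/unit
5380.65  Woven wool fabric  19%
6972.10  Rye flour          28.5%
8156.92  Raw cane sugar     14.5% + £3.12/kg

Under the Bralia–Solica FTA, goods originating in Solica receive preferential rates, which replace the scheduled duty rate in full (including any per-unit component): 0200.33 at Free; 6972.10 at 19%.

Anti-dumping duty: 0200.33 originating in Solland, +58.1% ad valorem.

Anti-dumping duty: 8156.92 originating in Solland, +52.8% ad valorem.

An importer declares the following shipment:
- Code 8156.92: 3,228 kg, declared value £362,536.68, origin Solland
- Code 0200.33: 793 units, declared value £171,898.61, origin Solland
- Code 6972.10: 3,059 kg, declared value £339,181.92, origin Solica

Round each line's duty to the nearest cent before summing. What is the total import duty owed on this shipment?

£429,549.61

Line 1 (8156.92, Solland, 3,228 kg, £362,536.68):
Base rate for 8156.92 is 14.5% + £3.12/kg.
Additional duty on 8156.92 from Solland: +52.8%. Applied ad valorem rate: 14.5% + 52.8% = 67.3%.
Duty = £362,536.68 × 67.3% + 3,228 × £3.12 = £254,058.55.
Line 2 (0200.33, Solland, 793 units, £171,898.61):
Base rate for 0200.33 is 6.5%.
0200.33 has an FTA preferential rate, but origin Solland is not Solica; base rate stands.
Additional duty on 0200.33 from Solland: +58.1%. Applied ad valorem rate: 6.5% + 58.1% = 64.6%.
Duty = £171,898.61 × 64.6% = £111,046.50.
Line 3 (6972.10, Solica, 3,059 kg, £339,181.92):
Base rate for 6972.10 is 28.5%.
Origin Solica qualifies under the Bralia–Solica agreement and 6972.10 is covered: preferential rate 19% applies instead.
Duty = £339,181.92 × 19% = £64,444.56.
Total = £254,058.55 + £111,046.50 + £64,444.56 = £429,549.61.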